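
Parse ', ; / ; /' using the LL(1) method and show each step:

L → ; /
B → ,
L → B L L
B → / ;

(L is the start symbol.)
LL(1) parsing maintains a stack (initially the start symbol over $) and the input. At each step: if the stack top is a terminal, match it against the current input token; if it is a non-terminal N, replace it with the RHS of M[N, lookahead] (the unique production whose predict set contains the lookahead).

Stack is shown with the top on the left.

Stack    Input        Action
----------------------------
L $      , ; / ; / $  output L → B L L
B L L $  , ; / ; / $  output B → ,
, L L $  , ; / ; / $  match ','
L L $    ; / ; / $    output L → ; /
; / L $  ; / ; / $    match ';'
/ L $    / ; / $      match '/'
L $      ; / $        output L → ; /
; / $    ; / $        match ';'
/ $      / $          match '/'
$        $            accept

The string is accepted.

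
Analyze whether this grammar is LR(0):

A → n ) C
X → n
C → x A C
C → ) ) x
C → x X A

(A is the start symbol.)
No. Shift-reduce conflict between [X → n .] and [A → n . ) C]

Augment with A' → A and build the canonical LR(0) collection (I0 = CLOSURE({[A' → . A]}), then GOTO on every symbol after a dot until no new states appear). It has 14 states:
  I0: { [A → . n ) C], [A' → . A] }  — shift
  I1: { [A' → A .] }  — accept
  I2: { [A → n . ) C] }  — shift
  I3: { [A → n ) . C], [C → . ) ) x], [C → . x A C], [C → . x X A] }  — shift
  I4: { [C → ) . ) x] }  — shift
  I5: { [A → n ) C .] }  — reduce
  I6: { [A → . n ) C], [C → x . A C], [C → x . X A], [X → . n] }  — shift
  I7: { [C → . ) ) x], [C → . x A C], [C → . x X A], [C → x A . C] }  — shift
  I8: { [A → . n ) C], [C → x X . A] }  — shift
  I9: { [A → n . ) C], [X → n .] }  — shift, reduce
  I10: { [C → x X A .] }  — reduce
  I11: { [C → x A C .] }  — reduce
  I12: { [C → ) ) . x] }  — shift
  I13: { [C → ) ) x .] }  — reduce

Conflict in state I9:
  Shift-reduce conflict between [X → n .] and [A → n . ) C]
So the grammar is NOT LR(0).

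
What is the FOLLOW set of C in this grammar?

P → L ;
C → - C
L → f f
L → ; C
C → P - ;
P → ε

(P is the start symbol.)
In C → - C: C is at the end; this adds FOLLOW(C) to itself — nothing new
In L → ; C: C is at the end, add FOLLOW(L)

The FOLLOW sets referred to above (computed the same way, to a fixed point):
  FOLLOW(L) = { ';' }

Taking the union: FOLLOW(C) = { ';' }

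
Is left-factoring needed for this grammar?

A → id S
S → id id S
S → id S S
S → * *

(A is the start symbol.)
Yes, S has productions with common prefix 'id'

Left-factoring is needed when two productions for the same non-terminal
share a common prefix on the right-hand side.

Productions for S:
  S → id id S
  S → id S S
  S → * *

Found common prefix 'id' in productions for S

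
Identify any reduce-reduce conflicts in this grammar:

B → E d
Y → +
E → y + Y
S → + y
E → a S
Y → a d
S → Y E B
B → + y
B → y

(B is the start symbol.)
A reduce-reduce conflict occurs when an LR(0) state has two complete items [A → α .] and [B → β .] — both call for a reduction, and with no lookahead the parser cannot choose between them.

Augment with B' → B and build the canonical LR(0) collection (I0 = CLOSURE({[B' → . B]}), then GOTO on every symbol after a dot until no new states appear). It has 20 states:
  I0: { [B → . + y], [B → . E d], [B → . y], [B' → . B], [E → . a S], [E → . y + Y] }  — shift
  I1: { [B → + . y] }  — shift
  I2: { [B' → B .] }  — accept
  I3: { [B → E . d] }  — shift
  I4: { [E → a . S], [S → . + y], [S → . Y E B], [Y → . +], [Y → . a d] }  — shift
  I5: { [B → y .], [E → y . + Y] }  — shift, reduce
  I6: { [E → y + . Y], [Y → . +], [Y → . a d] }  — shift
  I7: { [Y → + .] }  — reduce
  I8: { [E → y + Y .] }  — reduce
  I9: { [Y → a . d] }  — shift
  I10: { [Y → a d .] }  — reduce
  I11: { [S → + . y], [Y → + .] }  — shift, reduce
  I12: { [E → a S .] }  — reduce
  I13: { [E → . a S], [E → . y + Y], [S → Y . E B] }  — shift
  I14: { [B → . + y], [B → . E d], [B → . y], [E → . a S], [E → . y + Y], [S → Y E . B] }  — shift
  I15: { [E → y . + Y] }  — shift
  I16: { [S → Y E B .] }  — reduce
  I17: { [S → + y .] }  — reduce
  I18: { [B → E d .] }  — reduce
  I19: { [B → + y .] }  — reduce

No state contains more than one complete item.

Answer: No reduce-reduce conflicts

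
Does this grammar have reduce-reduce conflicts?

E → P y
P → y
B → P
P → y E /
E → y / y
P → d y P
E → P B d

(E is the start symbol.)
A reduce-reduce conflict occurs when an LR(0) state has two complete items [A → α .] and [B → β .] — both call for a reduction, and with no lookahead the parser cannot choose between them.

Augment with E' → E and build the canonical LR(0) collection (I0 = CLOSURE({[E' → . E]}), then GOTO on every symbol after a dot until no new states appear). It has 16 states:
  I0: { [E → . P B d], [E → . P y], [E → . y / y], [E' → . E], [P → . d y P], [P → . y E /], [P → . y] }  — shift
  I1: { [E' → E .] }  — accept
  I2: { [B → . P], [E → P . B d], [E → P . y], [P → . d y P], [P → . y E /], [P → . y] }  — shift
  I3: { [P → d . y P] }  — shift
  I4: { [E → . P B d], [E → . P y], [E → . y / y], [E → y . / y], [P → . d y P], [P → . y E /], [P → . y], [P → y . E /], [P → y .] }  — shift, reduce
  I5: { [E → y / . y] }  — shift
  I6: { [P → y E . /] }  — shift
  I7: { [P → y E / .] }  — reduce
  I8: { [E → y / y .] }  — reduce
  I9: { [P → . d y P], [P → . y E /], [P → . y], [P → d y . P] }  — shift
  I10: { [P → d y P .] }  — reduce
  I11: { [E → . P B d], [E → . P y], [E → . y / y], [P → . d y P], [P → . y E /], [P → . y], [P → y . E /], [P → y .] }  — shift, reduce
  I12: { [E → P B . d] }  — shift
  I13: { [B → P .] }  — reduce
  I14: { [E → . P B d], [E → . P y], [E → . y / y], [E → P y .], [P → . d y P], [P → . y E /], [P → . y], [P → y . E /], [P → y .] }  — shift, 2 reduces
  I15: { [E → P B d .] }  — reduce

I14 contains complete items [E → P y .], [P → y .] — reduce-reduce conflict.

Answer: Yes — I14: [E → P y .] vs [P → y .]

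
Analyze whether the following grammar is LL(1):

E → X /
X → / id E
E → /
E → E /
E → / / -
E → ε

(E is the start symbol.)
Relevant sets:
  FIRST(X) = { '/' }
  FIRST(E) = { '/', ε }
  FOLLOW(E) = { $, '/' }

For E:
  PREDICT(E → X '/') = { '/' }
  PREDICT(E → '/') = { '/' }
  PREDICT(E → E '/') = { '/' }
  PREDICT(E → '/' '/' '-') = { '/' }
  PREDICT(E → ε) = { $, '/' }
X has a single production, so nothing to check there.

Conflict found: Predict set conflict for E: { '/' }
The grammar is NOT LL(1).

Answer: No. Predict set conflict for E: { '/' }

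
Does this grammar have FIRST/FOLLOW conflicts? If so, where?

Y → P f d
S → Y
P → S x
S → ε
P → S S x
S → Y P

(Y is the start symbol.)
A FIRST/FOLLOW conflict occurs when a non-terminal N has a nullable alternative N → β (β ⇒* ε) and another alternative N → α with FIRST(α) ∩ FOLLOW(N) ≠ ∅: on such a lookahead the parser cannot decide between expanding α and letting N vanish via β.

Nullable non-terminals: S.
FIRST sets used below: FIRST(Y) = { 'x' }

S: nullable alternative(s) S → ε; FOLLOW(S) = { 'x' }
  S → Y: FIRST \ {ε} = { 'x' } — overlaps FOLLOW(S) on { 'x' }: CONFLICT
  S → ε: FIRST \ {ε} = { } — this is the only nullable alternative, skip
  S → Y P: FIRST \ {ε} = { 'x' } — overlaps FOLLOW(S) on { 'x' }: CONFLICT

P, Y have no nullable alternative, so no FIRST/FOLLOW check is needed there.

So the grammar has 2 FIRST/FOLLOW conflicts (marked CONFLICT above).

Answer: Yes. S → Y with FOLLOW(S) on { 'x' }; S → Y P with FOLLOW(S) on { 'x' }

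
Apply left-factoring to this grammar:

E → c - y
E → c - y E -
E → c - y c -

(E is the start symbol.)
Left-factoring transforms A → αβ₁ | αβ₂ into A → αA' and A' → β₁ | β₂
(α is the longest common prefix among the alternatives). Repeat until
no nonterminal has two alternatives with a common prefix.

Round 1: E has alternatives sharing prefix 'c - y'. Introduce E': E → c - y E'
  Add: E' → ε
  Add: E' → E -
  Add: E' → c -

No remaining common prefixes — done.

Resulting grammar:
E → c - y E'
E' → ε
E' → E -
E' → c -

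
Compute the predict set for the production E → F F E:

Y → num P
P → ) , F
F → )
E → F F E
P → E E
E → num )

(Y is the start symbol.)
PREDICT(E → F F E) = (FIRST(RHS) \ {ε}) ∪ (FOLLOW(E) if ε ∈ FIRST(RHS), i.e. RHS ⇒* ε)
FIRST(F) = { ')' }
FIRST(F F E) = { ')' }
ε ∉ FIRST(F F E), so FOLLOW(E) is not added.
PREDICT(E → F F E) = { ')' }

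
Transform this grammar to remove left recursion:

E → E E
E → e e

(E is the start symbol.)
E → e e E'
E' → E E'
E' → ε

E is directly left-recursive. The standard transformation for
  A → A α₁ | ... | A α_m | β₁ | ... | β_n
is
  A  → β₁ A' | ... | β_n A'
  A' → α₁ A' | ... | α_m A' | ε

E → e e becomes E → e e E'
E → E E becomes E' → E E'
Add E' → ε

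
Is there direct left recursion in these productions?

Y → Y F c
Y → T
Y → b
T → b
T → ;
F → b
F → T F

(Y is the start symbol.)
Y → Y F c: LEFT RECURSIVE (starts with Y)
Y → T: starts with T
Y → b: starts with b
T → b: starts with b
T → ;: starts with ';'
F → b: starts with b
F → T F: starts with T

The grammar has direct left recursion on: Y.

Answer: Yes, Y is left-recursive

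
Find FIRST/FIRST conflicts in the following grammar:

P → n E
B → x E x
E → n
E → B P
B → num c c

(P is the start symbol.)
A FIRST/FIRST conflict occurs when two productions N → α and N → β for the same non-terminal have FIRST(α) ∩ FIRST(β) ≠ ∅ (with ε ∈ FIRST of a nullable right-hand side, so two nullable alternatives also conflict).

FIRST sets of the non-terminals at (or reachable through a nullable prefix from) the front of some alternative:
  FIRST(B) = { 'num', 'x' }

Productions for B:
  B → x E x: FIRST = { 'x' }
  B → num c c: FIRST = { 'num' }
Productions for E:
  E → n: FIRST = { 'n' }
  E → B P: FIRST = { 'num', 'x' }
P has only one production, so no FIRST/FIRST conflict is possible there.

All alternatives of each non-terminal have pairwise disjoint FIRST sets.

Answer: No FIRST/FIRST conflicts.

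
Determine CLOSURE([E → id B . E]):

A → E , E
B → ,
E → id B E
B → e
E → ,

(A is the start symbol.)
Start with: [E → id B . E]
  [E → id B . E] has the dot before E: add [E → . id B E], [E → . ,]
No further items can be added.

CLOSURE = { [E → . ,], [E → . id B E], [E → id B . E] }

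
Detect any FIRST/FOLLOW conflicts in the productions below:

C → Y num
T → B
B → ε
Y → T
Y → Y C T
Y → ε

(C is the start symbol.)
Nullable non-terminals: B, T, Y.
FIRST sets used below: FIRST(T) = { ε }, FIRST(Y) = { 'num', ε }, FIRST(C) = { 'num' }
B has a nullable alternative but only one production, so nothing to check.
T has a nullable alternative but only one production, so nothing to check.

Y: nullable alternative(s) Y → T, Y → ε; FOLLOW(Y) = { 'num' }
  Y → T: FIRST \ {ε} = { } — disjoint from FOLLOW(Y)
  Y → Y C T: FIRST \ {ε} = { 'num' } — overlaps FOLLOW(Y) on { 'num' }: CONFLICT
  Y → ε: FIRST \ {ε} = { } — disjoint from FOLLOW(Y)

C has no nullable alternative, so no FIRST/FOLLOW check is needed there.

So the grammar has 1 FIRST/FOLLOW conflict (marked CONFLICT above).

Answer: Yes. Y → Y C T with FOLLOW(Y) on { 'num' }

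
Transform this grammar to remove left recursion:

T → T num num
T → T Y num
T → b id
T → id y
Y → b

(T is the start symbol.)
T → b id T'
T → id y T'
T' → num num T'
T' → Y num T'
T' → ε
Y → b

T is directly left-recursive. The standard transformation for
  A → A α₁ | ... | A α_m | β₁ | ... | β_n
is
  A  → β₁ A' | ... | β_n A'
  A' → α₁ A' | ... | α_m A' | ε

T → b id becomes T → b id T'
T → id y becomes T → id y T'
T → T num num becomes T' → num num T'
T → T Y num becomes T' → Y num T'
Add T' → ε

Productions for other non-terminals are unchanged:
  Y → b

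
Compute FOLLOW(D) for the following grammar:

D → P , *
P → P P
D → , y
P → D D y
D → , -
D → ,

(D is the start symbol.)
D is the start symbol, so $ ∈ FOLLOW(D).
In P → D D y: D is followed by D y, add FIRST(D y) \ {ε} = { ',' }
In P → D D y: D is followed by y, add FIRST(y) \ {ε} = { 'y' }

Taking the union: FOLLOW(D) = { $, ',', 'y' }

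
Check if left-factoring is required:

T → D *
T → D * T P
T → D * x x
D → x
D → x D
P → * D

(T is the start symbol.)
Yes, T has productions with common prefix 'D *'; D has productions with common prefix 'x'

Left-factoring is needed when two productions for the same non-terminal
share a common prefix on the right-hand side.

Productions for T:
  T → D *
  T → D * T P
  T → D * x x
Productions for D:
  D → x
  D → x D

Found common prefix 'D *' in productions for T
Found common prefix 'x' in productions for D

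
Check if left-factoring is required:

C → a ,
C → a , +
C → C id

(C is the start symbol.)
Left-factoring is needed when two productions for the same non-terminal
share a common prefix on the right-hand side.

Productions for C:
  C → a ,
  C → a , +
  C → C id

Found common prefix 'a ,' in productions for C

Answer: Yes, C has productions with common prefix 'a ,'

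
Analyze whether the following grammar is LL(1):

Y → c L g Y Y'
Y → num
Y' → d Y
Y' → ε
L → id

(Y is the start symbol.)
No. Predict set conflict for Y': { 'd' }

A grammar is LL(1) if for each non-terminal N with multiple productions, the predict sets of those productions are pairwise disjoint, where PREDICT(N → α) = (FIRST(α) \ {ε}) ∪ (FOLLOW(N) if α ⇒* ε).

Relevant sets:
  FOLLOW(Y') = { $, 'd' }

For Y:
  PREDICT(Y → c L g Y Y') = { 'c' }
  PREDICT(Y → num) = { 'num' }
For Y':
  PREDICT(Y' → d Y) = { 'd' }
  PREDICT(Y' → ε) = { $, 'd' }
L has a single production, so nothing to check there.

Conflict found: Predict set conflict for Y': { 'd' }
The grammar is NOT LL(1).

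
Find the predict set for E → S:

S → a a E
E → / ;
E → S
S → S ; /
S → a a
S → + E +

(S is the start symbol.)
{ '+', 'a' }

PREDICT(E → S) = (FIRST(RHS) \ {ε}) ∪ (FOLLOW(E) if ε ∈ FIRST(RHS), i.e. RHS ⇒* ε)
FIRST(S) = { '+', 'a' }
FIRST(S) = { '+', 'a' }
ε ∉ FIRST(S), so FOLLOW(E) is not added.
PREDICT(E → S) = { '+', 'a' }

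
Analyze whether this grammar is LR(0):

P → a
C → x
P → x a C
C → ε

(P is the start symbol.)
No. Shift-reduce conflict between [C → .] and [C → . x]

Augment with P' → P and build the canonical LR(0) collection (I0 = CLOSURE({[P' → . P]}), then GOTO on every symbol after a dot until no new states appear). It has 7 states:
  I0: { [P → . a], [P → . x a C], [P' → . P] }  — shift
  I1: { [P' → P .] }  — accept
  I2: { [P → a .] }  — reduce
  I3: { [P → x . a C] }  — shift
  I4: { [C → . x], [C → .], [P → x a . C] }  — shift, reduce
  I5: { [P → x a C .] }  — reduce
  I6: { [C → x .] }  — reduce

Conflict in state I4:
  Shift-reduce conflict between [C → .] and [C → . x]
So the grammar is NOT LR(0).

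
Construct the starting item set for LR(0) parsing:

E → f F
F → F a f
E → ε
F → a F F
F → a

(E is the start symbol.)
First, augment the grammar with E' → E
I₀ = CLOSURE({ [E' → . E] }):
  [E' → . E] has the dot before E: add [E → . f F], [E → .]
No further items can be added.

I₀ = { [E → . f F], [E → .], [E' → . E] }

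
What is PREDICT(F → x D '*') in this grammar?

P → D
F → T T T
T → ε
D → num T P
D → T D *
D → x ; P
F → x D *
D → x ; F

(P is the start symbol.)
{ 'x' }

PREDICT(F → x D '*') = (FIRST(RHS) \ {ε}) ∪ (FOLLOW(F) if ε ∈ FIRST(RHS), i.e. RHS ⇒* ε)
FIRST(x D '*') = { 'x' }
ε ∉ FIRST(x D '*'), so FOLLOW(F) is not added.
PREDICT(F → x D '*') = { 'x' }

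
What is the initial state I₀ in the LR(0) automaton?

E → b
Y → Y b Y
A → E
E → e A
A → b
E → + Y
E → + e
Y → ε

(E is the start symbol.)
First, augment the grammar with E' → E
I₀ = CLOSURE({ [E' → . E] }):
  [E' → . E] has the dot before E: add [E → . b], [E → . e A], [E → . + Y], [E → . + e]
No further items can be added.

I₀ = { [E → . + Y], [E → . + e], [E → . b], [E → . e A], [E' → . E] }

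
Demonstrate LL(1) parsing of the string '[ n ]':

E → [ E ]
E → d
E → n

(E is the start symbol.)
LL(1) parsing maintains a stack (initially the start symbol over $) and the input. At each step: if the stack top is a terminal, match it against the current input token; if it is a non-terminal N, replace it with the RHS of M[N, lookahead] (the unique production whose predict set contains the lookahead).

Stack is shown with the top on the left.

Stack    Input    Action
------------------------
E $      [ n ] $  output E → [ E ]
[ E ] $  [ n ] $  match '['
E ] $    n ] $    output E → n
n ] $    n ] $    match 'n'
] $      ] $      match ']'
$        $        accept

The string is accepted.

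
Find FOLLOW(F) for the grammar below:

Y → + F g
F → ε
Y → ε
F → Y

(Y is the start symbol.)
{ 'g' }

To compute FOLLOW(F), find every occurrence of F on a right-hand side N → α F β: add FIRST(β) \ {ε}, and if β is empty or nullable also add FOLLOW(N). Iterate to a fixed point.

In Y → + F g: F is followed by g, add FIRST(g) \ {ε} = { 'g' }

Taking the union: FOLLOW(F) = { 'g' }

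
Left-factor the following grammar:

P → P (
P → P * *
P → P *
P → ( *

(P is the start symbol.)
Left-factoring transforms A → αβ₁ | αβ₂ into A → αA' and A' → β₁ | β₂
(α is the longest common prefix among the alternatives). Repeat until
no nonterminal has two alternatives with a common prefix.

Round 1: P has alternatives sharing prefix 'P'. Introduce P': P → P P'
  Add: P' → (
  Add: P' → * *
  Add: P' → *

Round 2: P' has alternatives sharing prefix '*'. Introduce P'': P' → * P''
  Add: P'' → *
  Add: P'' → ε

No remaining common prefixes — done.

Resulting grammar:
P → P P'
P' → (
P' → * P''
P'' → *
P'' → ε
P → ( *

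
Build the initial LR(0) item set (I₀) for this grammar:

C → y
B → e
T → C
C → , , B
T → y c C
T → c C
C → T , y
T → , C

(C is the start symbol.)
{ [C → . , , B], [C → . T , y], [C → . y], [C' → . C], [T → . , C], [T → . C], [T → . c C], [T → . y c C] }

First, augment the grammar with C' → C
I₀ = CLOSURE({ [C' → . C] }):
  [C' → . C] has the dot before C: add [C → . y], [C → . , , B], [C → . T , y]
  [C → . T , y] has the dot before T: add [T → . C], [T → . y c C], [T → . c C], [T → . , C]
No further items can be added.

I₀ = { [C → . , , B], [C → . T , y], [C → . y], [C' → . C], [T → . , C], [T → . C], [T → . c C], [T → . y c C] }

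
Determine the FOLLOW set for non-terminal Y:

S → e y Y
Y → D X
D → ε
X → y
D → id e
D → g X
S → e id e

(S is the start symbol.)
{ $ }

To compute FOLLOW(Y), find every occurrence of Y on a right-hand side N → α Y β: add FIRST(β) \ {ε}, and if β is empty or nullable also add FOLLOW(N). Iterate to a fixed point.

In S → e y Y: Y is at the end, add FOLLOW(S)

The FOLLOW sets referred to above (computed the same way, to a fixed point):
  FOLLOW(S) = { $ }

Taking the union: FOLLOW(Y) = { $ }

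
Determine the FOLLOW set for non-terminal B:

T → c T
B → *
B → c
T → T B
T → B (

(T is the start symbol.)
To compute FOLLOW(B), find every occurrence of B on a right-hand side N → α B β: add FIRST(β) \ {ε}, and if β is empty or nullable also add FOLLOW(N). Iterate to a fixed point.

In T → T B: B is at the end, add FOLLOW(T)
In T → B (: B is followed by '(', add FIRST('(') \ {ε} = { '(' }

The FOLLOW sets referred to above (computed the same way, to a fixed point):
  FOLLOW(T) = { $, '*', 'c' }

Taking the union: FOLLOW(B) = { $, '(', '*', 'c' }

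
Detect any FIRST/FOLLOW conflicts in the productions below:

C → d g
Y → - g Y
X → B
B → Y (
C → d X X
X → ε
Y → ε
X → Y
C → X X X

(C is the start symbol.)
A FIRST/FOLLOW conflict occurs when a non-terminal N has a nullable alternative N → β (β ⇒* ε) and another alternative N → α with FIRST(α) ∩ FOLLOW(N) ≠ ∅: on such a lookahead the parser cannot decide between expanding α and letting N vanish via β.

Nullable non-terminals: C, X, Y.
FIRST sets used below: FIRST(X) = { '(', '-', ε }, FIRST(B) = { '(', '-' }, FIRST(Y) = { '-', ε }

C: nullable alternative(s) C → X X X; FOLLOW(C) = { $ }
  C → d g: FIRST \ {ε} = { 'd' } — disjoint from FOLLOW(C)
  C → d X X: FIRST \ {ε} = { 'd' } — disjoint from FOLLOW(C)
  C → X X X: FIRST \ {ε} = { '(', '-' } — this is the only nullable alternative, skip

X: nullable alternative(s) X → ε, X → Y; FOLLOW(X) = { $, '(', '-' }
  X → B: FIRST \ {ε} = { '(', '-' } — overlaps FOLLOW(X) on { '(', '-' }: CONFLICT
  X → ε: FIRST \ {ε} = { } — disjoint from FOLLOW(X)
  X → Y: FIRST \ {ε} = { '-' } — overlaps FOLLOW(X) on { '-' }: CONFLICT

Y: nullable alternative(s) Y → ε; FOLLOW(Y) = { $, '(', '-' }
  Y → - g Y: FIRST \ {ε} = { '-' } — overlaps FOLLOW(Y) on { '-' }: CONFLICT
  Y → ε: FIRST \ {ε} = { } — this is the only nullable alternative, skip

B has no nullable alternative, so no FIRST/FOLLOW check is needed there.

So the grammar has 3 FIRST/FOLLOW conflicts (marked CONFLICT above).

Answer: Yes. Y → '-' g Y with FOLLOW(Y) on { '-' }; X → B with FOLLOW(X) on { '(', '-' }; X → Y with FOLLOW(X) on { '-' }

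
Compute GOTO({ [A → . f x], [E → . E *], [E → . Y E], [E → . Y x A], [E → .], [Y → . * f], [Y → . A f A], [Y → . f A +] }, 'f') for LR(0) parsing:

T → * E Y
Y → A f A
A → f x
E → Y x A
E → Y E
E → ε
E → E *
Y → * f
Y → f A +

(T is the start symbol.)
{ [A → . f x], [A → f . x], [Y → f . A +] }

GOTO(I, 'f') = CLOSURE({ [A → αX.β] : [A → α.Xβ] ∈ I, X = 'f' })

Items with dot before 'f', with the dot advanced:
  [A → . f x] → [A → f . x]
  [Y → . f A +] → [Y → f . A +]
Closure of the advanced items:
  [Y → f . A +] has the dot before A: add [A → . f x]

GOTO = { [A → . f x], [A → f . x], [Y → f . A +] }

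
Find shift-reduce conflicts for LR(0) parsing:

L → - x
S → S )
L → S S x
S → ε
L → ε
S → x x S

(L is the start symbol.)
Yes — I0: [L → .] vs [L → . - x]; I3: [S → .] vs [S → S . )]; I5: [S → .] vs [S → . x x S]; I6: [S → x x S .] vs [S → S . )]

A shift-reduce conflict occurs when an LR(0) state has both:
  - a complete (reduce) item [A → α .] (dot at the end), and
  - a shift item [B → β . c γ] (dot before a terminal).

Augment with L' → L and build the canonical LR(0) collection (I0 = CLOSURE({[L' → . L]}), then GOTO on every symbol after a dot until no new states appear). It has 11 states:
  I0: { [L → . - x], [L → . S S x], [L → .], [L' → . L], [S → . S )], [S → . x x S], [S → .] }  — shift, 2 reduces
  I1: { [L → - . x] }  — shift
  I2: { [L' → L .] }  — accept
  I3: { [L → S . S x], [S → . S )], [S → . x x S], [S → .], [S → S . )] }  — shift, reduce
  I4: { [S → x . x S] }  — shift
  I5: { [S → . S )], [S → . x x S], [S → .], [S → x x . S] }  — shift, reduce
  I6: { [S → S . )], [S → x x S .] }  — shift, reduce
  I7: { [S → S ) .] }  — reduce
  I8: { [L → S S . x], [S → S . )] }  — shift
  I9: { [L → S S x .] }  — reduce
  I10: { [L → - x .] }  — reduce

I0 contains reduce items [L → .], [S → .] and shift items [L → . - x], [S → . x x S] — shift-reduce conflict.
I3 contains reduce item [S → .] and shift items [S → S . )], [S → . x x S] — shift-reduce conflict.
I5 contains reduce item [S → .] and shift item [S → . x x S] — shift-reduce conflict.
I6 contains reduce item [S → x x S .] and shift item [S → S . )] — shift-reduce conflict.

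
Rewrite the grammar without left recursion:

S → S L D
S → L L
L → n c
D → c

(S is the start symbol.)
S is directly left-recursive. The standard transformation for
  A → A α₁ | ... | A α_m | β₁ | ... | β_n
is
  A  → β₁ A' | ... | β_n A'
  A' → α₁ A' | ... | α_m A' | ε

S → L L becomes S → L L S'
S → S L D becomes S' → L D S'
Add S' → ε

Productions for other non-terminals are unchanged:
  L → n c
  D → c

Resulting grammar:
S → L L S'
S' → L D S'
S' → ε
L → n c
D → c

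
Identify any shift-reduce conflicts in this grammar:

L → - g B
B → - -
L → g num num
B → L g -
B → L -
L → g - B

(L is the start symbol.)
No shift-reduce conflicts

A shift-reduce conflict occurs when an LR(0) state has both:
  - a complete (reduce) item [A → α .] (dot at the end), and
  - a shift item [B → β . c γ] (dot before a terminal).

Augment with L' → L and build the canonical LR(0) collection (I0 = CLOSURE({[L' → . L]}), then GOTO on every symbol after a dot until no new states appear). It has 16 states:
  I0: { [L → . - g B], [L → . g - B], [L → . g num num], [L' → . L] }  — shift
  I1: { [L → - . g B] }  — shift
  I2: { [L' → L .] }  — accept
  I3: { [L → g . - B], [L → g . num num] }  — shift
  I4: { [B → . - -], [B → . L -], [B → . L g -], [L → . - g B], [L → . g - B], [L → . g num num], [L → g - . B] }  — shift
  I5: { [L → g num . num] }  — shift
  I6: { [L → g num num .] }  — reduce
  I7: { [B → - . -], [L → - . g B] }  — shift
  I8: { [L → g - B .] }  — reduce
  I9: { [B → L . -], [B → L . g -] }  — shift
  I10: { [B → L - .] }  — reduce
  I11: { [B → L g . -] }  — shift
  I12: { [B → L g - .] }  — reduce
  I13: { [B → - - .] }  — reduce
  I14: { [B → . - -], [B → . L -], [B → . L g -], [L → - g . B], [L → . - g B], [L → . g - B], [L → . g num num] }  — shift
  I15: { [L → - g B .] }  — reduce

No state contains both a complete item and a shift item.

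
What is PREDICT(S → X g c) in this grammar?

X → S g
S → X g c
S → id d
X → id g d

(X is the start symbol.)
PREDICT(S → X g c) = (FIRST(RHS) \ {ε}) ∪ (FOLLOW(S) if ε ∈ FIRST(RHS), i.e. RHS ⇒* ε)
FIRST(X) = { 'id' }
FIRST(X g c) = { 'id' }
ε ∉ FIRST(X g c), so FOLLOW(S) is not added.
PREDICT(S → X g c) = { 'id' }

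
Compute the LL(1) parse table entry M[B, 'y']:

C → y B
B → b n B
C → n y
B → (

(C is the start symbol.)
Empty (error entry)

To find M[B, 'y'], we find productions for B where 'y' is in the predict set (PREDICT(N → α) = (FIRST(α) \ {ε}) ∪ (FOLLOW(N) if α ⇒* ε)).

B → b n B: PREDICT = { 'b' }
B → (: PREDICT = { '(' }

M[B, 'y'] is empty (no production applies)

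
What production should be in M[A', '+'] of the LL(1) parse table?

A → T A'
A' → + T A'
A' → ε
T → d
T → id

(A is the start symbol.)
To find M[A', '+'], we find productions for A' where '+' is in the predict set (PREDICT(N → α) = (FIRST(α) \ {ε}) ∪ (FOLLOW(N) if α ⇒* ε)).

Relevant sets:
  FOLLOW(A') = { $ }

A' → + T A': PREDICT = { '+' }
  '+' is in predict set, so this production goes in M[A', '+']
A' → ε: PREDICT = { $ }

M[A', '+'] = A' → + T A'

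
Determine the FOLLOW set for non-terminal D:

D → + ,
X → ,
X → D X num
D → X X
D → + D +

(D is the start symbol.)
To compute FOLLOW(D), find every occurrence of D on a right-hand side N → α D β: add FIRST(β) \ {ε}, and if β is empty or nullable also add FOLLOW(N). Iterate to a fixed point.

D is the start symbol, so $ ∈ FOLLOW(D).
In X → D X num: D is followed by X num, add FIRST(X num) \ {ε} = { '+', ',' }
In D → + D +: D is followed by '+', add FIRST('+') \ {ε} = { '+' }

Taking the union: FOLLOW(D) = { $, '+', ',' }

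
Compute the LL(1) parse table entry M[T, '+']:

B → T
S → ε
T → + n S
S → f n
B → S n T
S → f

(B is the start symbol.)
To find M[T, '+'], we find productions for T where '+' is in the predict set (PREDICT(N → α) = (FIRST(α) \ {ε}) ∪ (FOLLOW(N) if α ⇒* ε)).

T → + n S: PREDICT = { '+' }
  '+' is in predict set, so this production goes in M[T, '+']

M[T, '+'] = T → + n S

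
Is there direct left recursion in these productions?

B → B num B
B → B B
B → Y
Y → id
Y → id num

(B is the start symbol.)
B → B num B: LEFT RECURSIVE (starts with B)
B → B B: LEFT RECURSIVE (starts with B)
B → Y: starts with Y
Y → id: starts with id
Y → id num: starts with id

The grammar has direct left recursion on: B.

Answer: Yes, B is left-recursive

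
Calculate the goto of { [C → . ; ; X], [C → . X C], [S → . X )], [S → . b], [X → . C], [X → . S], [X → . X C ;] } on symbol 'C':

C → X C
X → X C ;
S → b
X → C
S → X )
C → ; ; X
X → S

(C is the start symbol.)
{ [X → C .] }

GOTO(I, 'C') = CLOSURE({ [A → αX.β] : [A → α.Xβ] ∈ I, X = 'C' })

Items with dot before 'C', with the dot advanced:
  [X → . C] → [X → C .]
Closure adds nothing (no advanced item has the dot before a non-terminal).

GOTO = { [X → C .] }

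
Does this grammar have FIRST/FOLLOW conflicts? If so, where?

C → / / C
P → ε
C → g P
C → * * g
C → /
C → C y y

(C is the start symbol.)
Nullable non-terminals: P.
P has a nullable alternative but only one production, so nothing to check.

C has no nullable alternative, so no FIRST/FOLLOW check is needed there.

No FIRST/FOLLOW conflicts found.

Answer: No FIRST/FOLLOW conflicts.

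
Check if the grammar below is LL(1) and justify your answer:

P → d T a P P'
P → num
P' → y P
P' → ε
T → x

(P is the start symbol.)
A grammar is LL(1) if for each non-terminal N with multiple productions, the predict sets of those productions are pairwise disjoint, where PREDICT(N → α) = (FIRST(α) \ {ε}) ∪ (FOLLOW(N) if α ⇒* ε).

Relevant sets:
  FOLLOW(P') = { $, 'y' }

For P:
  PREDICT(P → d T a P P') = { 'd' }
  PREDICT(P → num) = { 'num' }
For P':
  PREDICT(P' → y P) = { 'y' }
  PREDICT(P' → ε) = { $, 'y' }
T has a single production, so nothing to check there.

Conflict found: Predict set conflict for P': { 'y' }
The grammar is NOT LL(1).

Answer: No. Predict set conflict for P': { 'y' }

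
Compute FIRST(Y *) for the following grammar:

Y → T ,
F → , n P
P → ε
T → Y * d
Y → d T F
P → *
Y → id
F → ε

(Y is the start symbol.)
FIRST sets of the non-terminals involved (from the grammar, by fixed-point iteration):
  FIRST(Y) = { 'd', 'id' }

To compute FIRST(Y *), process the symbols left to right:
Symbol Y is a non-terminal. Add FIRST(Y) \ {ε} = { 'd', 'id' }
Y is not nullable (ε ∉ FIRST(Y)), so stop here.
FIRST(Y *) = { 'd', 'id' }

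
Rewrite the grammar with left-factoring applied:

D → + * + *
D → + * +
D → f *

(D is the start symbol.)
D → + * + D'
D' → *
D' → ε
D → f *

Left-factoring transforms A → αβ₁ | αβ₂ into A → αA' and A' → β₁ | β₂
(α is the longest common prefix among the alternatives). Repeat until
no nonterminal has two alternatives with a common prefix.

Round 1: D has alternatives sharing prefix '+ * +'. Introduce D': D → + * + D'
  Add: D' → *
  Add: D' → ε

No remaining common prefixes — done.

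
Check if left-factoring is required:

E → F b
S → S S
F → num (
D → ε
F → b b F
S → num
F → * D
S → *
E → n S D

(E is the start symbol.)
Left-factoring is needed when two productions for the same non-terminal
share a common prefix on the right-hand side.

Productions for E:
  E → F b
  E → n S D
Productions for S:
  S → S S
  S → num
  S → *
Productions for F:
  F → num (
  F → b b F
  F → * D

No common prefixes found.

Answer: No, left-factoring is not needed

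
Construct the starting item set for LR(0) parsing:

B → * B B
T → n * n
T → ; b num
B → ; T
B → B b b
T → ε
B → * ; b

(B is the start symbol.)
First, augment the grammar with B' → B
I₀ = CLOSURE({ [B' → . B] }):
  [B' → . B] has the dot before B: add [B → . * B B], [B → . ; T], [B → . B b b], [B → . * ; b]
No further items can be added.

I₀ = { [B → . * ; b], [B → . * B B], [B → . ; T], [B → . B b b], [B' → . B] }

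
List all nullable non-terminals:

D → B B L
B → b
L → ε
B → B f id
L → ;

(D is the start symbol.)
A non-terminal is nullable if it can derive ε (the empty string): either it has an ε-production, or it has a production whose right-hand side consists entirely of nullable non-terminals.

ε-productions: L → ε
So L is immediately nullable.
No further non-terminal can be added: every production for the remaining non-terminals contains a terminal or a non-nullable non-terminal.
Nullable = { 'L' }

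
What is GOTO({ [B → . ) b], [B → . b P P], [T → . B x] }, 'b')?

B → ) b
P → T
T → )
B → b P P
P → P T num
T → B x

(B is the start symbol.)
GOTO(I, 'b') = CLOSURE({ [A → αX.β] : [A → α.Xβ] ∈ I, X = 'b' })

Items with dot before 'b', with the dot advanced:
  [B → . b P P] → [B → b . P P]
Closure of the advanced items:
  [B → b . P P] has the dot before P: add [P → . T], [P → . P T num]
  [P → . T] has the dot before T: add [T → . )], [T → . B x]
  [T → . B x] has the dot before B: add [B → . ) b], [B → . b P P]

GOTO = { [B → . ) b], [B → . b P P], [B → b . P P], [P → . P T num], [P → . T], [T → . )], [T → . B x] }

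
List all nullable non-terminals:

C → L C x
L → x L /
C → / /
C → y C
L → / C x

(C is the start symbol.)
A non-terminal is nullable if it can derive ε (the empty string): either it has an ε-production, or it has a production whose right-hand side consists entirely of nullable non-terminals.

There are no ε-productions, so no non-terminal can derive ε.
No non-terminals are nullable.

Answer: None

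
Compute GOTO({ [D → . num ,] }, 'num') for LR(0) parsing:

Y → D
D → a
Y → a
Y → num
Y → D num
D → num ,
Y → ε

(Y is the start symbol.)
{ [D → num . ,] }

GOTO(I, 'num') = CLOSURE({ [A → αX.β] : [A → α.Xβ] ∈ I, X = 'num' })

Items with dot before 'num', with the dot advanced:
  [D → . num ,] → [D → num . ,]
Closure adds nothing (no advanced item has the dot before a non-terminal).

GOTO = { [D → num . ,] }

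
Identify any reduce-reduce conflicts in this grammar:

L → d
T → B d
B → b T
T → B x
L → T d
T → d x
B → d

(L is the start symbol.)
Yes — I5: [B → d .] vs [L → d .]

A reduce-reduce conflict occurs when an LR(0) state has two complete items [A → α .] and [B → β .] — both call for a reduction, and with no lookahead the parser cannot choose between them.

Augment with L' → L and build the canonical LR(0) collection (I0 = CLOSURE({[L' → . L]}), then GOTO on every symbol after a dot until no new states appear). It has 12 states:
  I0: { [B → . b T], [B → . d], [L → . T d], [L → . d], [L' → . L], [T → . B d], [T → . B x], [T → . d x] }  — shift
  I1: { [T → B . d], [T → B . x] }  — shift
  I2: { [L' → L .] }  — accept
  I3: { [L → T . d] }  — shift
  I4: { [B → . b T], [B → . d], [B → b . T], [T → . B d], [T → . B x], [T → . d x] }  — shift
  I5: { [B → d .], [L → d .], [T → d . x] }  — shift, 2 reduces
  I6: { [T → d x .] }  — reduce
  I7: { [B → b T .] }  — reduce
  I8: { [B → d .], [T → d . x] }  — shift, reduce
  I9: { [L → T d .] }  — reduce
  I10: { [T → B d .] }  — reduce
  I11: { [T → B x .] }  — reduce

I5 contains complete items [B → d .], [L → d .] — reduce-reduce conflict.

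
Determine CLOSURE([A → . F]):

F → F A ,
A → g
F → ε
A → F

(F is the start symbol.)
To compute CLOSURE, for each item [A → α.Bβ] where B is a non-terminal, add [B → .γ] for all productions B → γ; repeat for the newly added items until nothing changes.

Start with: [A → . F]
  [A → . F] has the dot before F: add [F → . F A ,], [F → .]
No further items can be added.

CLOSURE = { [A → . F], [F → . F A ,], [F → .] }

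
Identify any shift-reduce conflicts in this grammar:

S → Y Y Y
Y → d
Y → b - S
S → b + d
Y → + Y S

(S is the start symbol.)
No shift-reduce conflicts

A shift-reduce conflict occurs when an LR(0) state has both:
  - a complete (reduce) item [A → α .] (dot at the end), and
  - a shift item [B → β . c γ] (dot before a terminal).

Augment with S' → S and build the canonical LR(0) collection (I0 = CLOSURE({[S' → . S]}), then GOTO on every symbol after a dot until no new states appear). It has 15 states:
  I0: { [S → . Y Y Y], [S → . b + d], [S' → . S], [Y → . + Y S], [Y → . b - S], [Y → . d] }  — shift
  I1: { [Y → + . Y S], [Y → . + Y S], [Y → . b - S], [Y → . d] }  — shift
  I2: { [S' → S .] }  — accept
  I3: { [S → Y . Y Y], [Y → . + Y S], [Y → . b - S], [Y → . d] }  — shift
  I4: { [S → b . + d], [Y → b . - S] }  — shift
  I5: { [Y → d .] }  — reduce
  I6: { [S → b + . d] }  — shift
  I7: { [S → . Y Y Y], [S → . b + d], [Y → . + Y S], [Y → . b - S], [Y → . d], [Y → b - . S] }  — shift
  I8: { [Y → b - S .] }  — reduce
  I9: { [S → b + d .] }  — reduce
  I10: { [S → Y Y . Y], [Y → . + Y S], [Y → . b - S], [Y → . d] }  — shift
  I11: { [Y → b . - S] }  — shift
  I12: { [S → Y Y Y .] }  — reduce
  I13: { [S → . Y Y Y], [S → . b + d], [Y → + Y . S], [Y → . + Y S], [Y → . b - S], [Y → . d] }  — shift
  I14: { [Y → + Y S .] }  — reduce

No state contains both a complete item and a shift item.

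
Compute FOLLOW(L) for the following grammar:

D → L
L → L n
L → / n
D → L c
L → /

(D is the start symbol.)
In D → L: L is at the end, add FOLLOW(D)
In L → L n: L is followed by n, add FIRST(n) \ {ε} = { 'n' }
In D → L c: L is followed by c, add FIRST(c) \ {ε} = { 'c' }

The FOLLOW sets referred to above (computed the same way, to a fixed point):
  FOLLOW(D) = { $ }

Taking the union: FOLLOW(L) = { $, 'c', 'n' }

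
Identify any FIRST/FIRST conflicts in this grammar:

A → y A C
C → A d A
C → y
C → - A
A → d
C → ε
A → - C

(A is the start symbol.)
Yes. C → A d A / C → y on { 'y' }; C → A d A / C → '-' A on { '-' }

FIRST sets of the non-terminals at (or reachable through a nullable prefix from) the front of some alternative:
  FIRST(A) = { '-', 'd', 'y' }

Productions for A:
  A → y A C: FIRST = { 'y' }
  A → d: FIRST = { 'd' }
  A → - C: FIRST = { '-' }
Productions for C:
  C → A d A: FIRST = { '-', 'd', 'y' }
  C → y: FIRST = { 'y' }
  C → - A: FIRST = { '-' }
  C → ε: FIRST = { ε }

Conflict for C: C → A d A and C → y
  Overlap: { 'y' }
Conflict for C: C → A d A and C → - A
  Overlap: { '-' }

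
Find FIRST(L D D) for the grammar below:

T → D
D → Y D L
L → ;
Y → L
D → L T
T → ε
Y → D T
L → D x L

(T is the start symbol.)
FIRST sets of the non-terminals involved (from the grammar, by fixed-point iteration):
  FIRST(L) = { ';' }

To compute FIRST(L D D), process the symbols left to right:
Symbol L is a non-terminal. Add FIRST(L) \ {ε} = { ';' }
L is not nullable (ε ∉ FIRST(L)), so stop here.
FIRST(L D D) = { ';' }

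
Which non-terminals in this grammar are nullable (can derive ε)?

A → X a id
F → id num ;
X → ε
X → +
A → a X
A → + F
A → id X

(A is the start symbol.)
ε-productions: X → ε
So X is immediately nullable.
No further non-terminal can be added: every production for the remaining non-terminals contains a terminal or a non-nullable non-terminal.
Nullable = { 'X' }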